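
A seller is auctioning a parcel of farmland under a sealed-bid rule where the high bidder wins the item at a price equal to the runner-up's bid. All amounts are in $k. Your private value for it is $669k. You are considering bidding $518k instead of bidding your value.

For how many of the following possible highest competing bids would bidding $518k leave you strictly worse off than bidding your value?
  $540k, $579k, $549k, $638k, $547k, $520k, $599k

7

The deviation hurts exactly when the highest competing bid lies strictly between $518k and $669k — underbidding then forfeits a profitable win.
$540k: inside the interval → strictly worse (loss $129k).
$579k: inside the interval → strictly worse (loss $90k).
$549k: inside the interval → strictly worse (loss $120k).
$638k: inside the interval → strictly worse (loss $31k).
$547k: inside the interval → strictly worse (loss $122k).
$520k: inside the interval → strictly worse (loss $149k).
$599k: inside the interval → strictly worse (loss $70k).
Count: 7.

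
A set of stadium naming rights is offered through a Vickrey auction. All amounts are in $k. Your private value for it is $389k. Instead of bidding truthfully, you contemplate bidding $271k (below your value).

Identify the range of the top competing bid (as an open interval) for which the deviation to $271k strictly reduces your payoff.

($271k, $389k)

If the competing bid is below $271k, both bids win at the same price — no difference.
If it is above $389k, both bids lose — no difference.
If it lies strictly between $271k and $389k, bidding your value wins at a price below your value (positive payoff) while bidding $271k loses (payoff 0).
So the deviation strictly hurts on the open interval ($271k, $389k).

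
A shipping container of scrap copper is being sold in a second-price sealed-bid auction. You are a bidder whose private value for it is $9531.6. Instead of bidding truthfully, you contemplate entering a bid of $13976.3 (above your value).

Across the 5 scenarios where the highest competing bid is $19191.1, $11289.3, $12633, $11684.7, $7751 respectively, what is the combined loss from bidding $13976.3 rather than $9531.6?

The deviation costs you only when the competing bid falls strictly between $9531.6 and $13976.3; elsewhere both bids give the same outcome.
$19191.1: outcomes coincide → loss $0.
$11289.3: truthful payoff $0, deviation payoff −$1757.7 → loss $1757.7.
$12633: truthful payoff $0, deviation payoff −$3101.4 → loss $3101.4.
$11684.7: truthful payoff $0, deviation payoff −$2153.1 → loss $2153.1.
$7751: outcomes coincide → loss $0.
Total loss = $1757.7 + $3101.4 + $2153.1 = $7012.2.
Truthful bidding weakly dominates here: raising your bid can only win items priced above your value, and lowering it can only forfeit items priced below.

$7012.2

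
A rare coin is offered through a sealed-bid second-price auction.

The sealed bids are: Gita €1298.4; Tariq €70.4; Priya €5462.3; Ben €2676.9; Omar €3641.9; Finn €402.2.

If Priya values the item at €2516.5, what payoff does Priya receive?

−€1125.4

Highest bid: Priya at €5462.3, so Priya wins.
Second-highest bid: Omar at €3641.9 — that is the price the winner pays.
Priya's payoff = value − price = €2516.5 − €3641.9 = −€1125.4.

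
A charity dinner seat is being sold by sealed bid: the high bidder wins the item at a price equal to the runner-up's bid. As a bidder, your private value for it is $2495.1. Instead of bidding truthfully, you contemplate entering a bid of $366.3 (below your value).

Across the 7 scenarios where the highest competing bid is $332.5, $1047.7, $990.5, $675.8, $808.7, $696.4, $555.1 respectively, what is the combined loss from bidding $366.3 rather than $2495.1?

The deviation costs you only when the competing bid falls strictly between $366.3 and $2495.1; elsewhere both bids give the same outcome.
$332.5: outcomes coincide → loss $0.
$1047.7: truthful payoff $1447.4, deviation payoff $0 → loss $1447.4.
$990.5: truthful payoff $1504.6, deviation payoff $0 → loss $1504.6.
$675.8: truthful payoff $1819.3, deviation payoff $0 → loss $1819.3.
$808.7: truthful payoff $1686.4, deviation payoff $0 → loss $1686.4.
$696.4: truthful payoff $1798.7, deviation payoff $0 → loss $1798.7.
$555.1: truthful payoff $1940, deviation payoff $0 → loss $1940.
Total loss = $1447.4 + $1504.6 + $1819.3 + $1686.4 + $1798.7 + $1940 = $10196.4.
Because the price is fixed by the runner-up's bid, deviating from your value can only change a good outcome into a bad one — never the reverse.

$10196.4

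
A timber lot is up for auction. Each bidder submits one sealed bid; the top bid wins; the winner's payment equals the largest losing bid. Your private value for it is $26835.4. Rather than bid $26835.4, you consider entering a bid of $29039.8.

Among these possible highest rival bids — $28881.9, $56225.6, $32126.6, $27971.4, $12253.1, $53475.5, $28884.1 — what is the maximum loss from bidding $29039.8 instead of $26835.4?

$2048.7

$28881.9: truthful gives $0, deviation gives −$2046.5 → loss $2046.5.
$56225.6: same outcome either way → loss $0.
$32126.6: same outcome either way → loss $0.
$27971.4: truthful gives $0, deviation gives −$1136 → loss $1136.
$12253.1: same outcome either way → loss $0.
$53475.5: same outcome either way → loss $0.
$28884.1: truthful gives $0, deviation gives −$2048.7 → loss $2048.7.
Maximum loss: $2048.7.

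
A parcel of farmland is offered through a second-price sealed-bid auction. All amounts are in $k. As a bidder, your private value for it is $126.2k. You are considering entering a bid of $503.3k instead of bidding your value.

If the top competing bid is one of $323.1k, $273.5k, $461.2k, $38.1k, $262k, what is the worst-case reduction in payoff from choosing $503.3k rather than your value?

$335k

$323.1k: truthful gives $0k, deviation gives −$196.9k → loss $196.9k.
$273.5k: truthful gives $0k, deviation gives −$147.3k → loss $147.3k.
$461.2k: truthful gives $0k, deviation gives −$335k → loss $335k.
$38.1k: same outcome either way → loss $0k.
$262k: truthful gives $0k, deviation gives −$135.8k → loss $135.8k.
Maximum loss: $335k.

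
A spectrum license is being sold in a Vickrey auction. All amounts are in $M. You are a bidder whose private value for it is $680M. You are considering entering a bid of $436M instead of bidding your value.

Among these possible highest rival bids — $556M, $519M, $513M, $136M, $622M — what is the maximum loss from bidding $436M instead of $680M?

$167M

$556M: truthful gives $124M, deviation gives $0M → loss $124M.
$519M: truthful gives $161M, deviation gives $0M → loss $161M.
$513M: truthful gives $167M, deviation gives $0M → loss $167M.
$136M: same outcome either way → loss $0M.
$622M: truthful gives $58M, deviation gives $0M → loss $58M.
Maximum loss: $167M.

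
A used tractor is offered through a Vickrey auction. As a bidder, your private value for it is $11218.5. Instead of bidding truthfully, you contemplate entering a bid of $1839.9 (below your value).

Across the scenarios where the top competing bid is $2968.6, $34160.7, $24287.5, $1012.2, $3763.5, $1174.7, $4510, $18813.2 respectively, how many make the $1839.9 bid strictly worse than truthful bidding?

The deviation hurts exactly when the highest competing bid lies strictly between $1839.9 and $11218.5 — underbidding then forfeits a profitable win.
$2968.6: inside the interval → strictly worse (loss $8249.9).
$34160.7: above both → same outcome either way.
$24287.5: above both → same outcome either way.
$1012.2: below both → same outcome either way.
$3763.5: inside the interval → strictly worse (loss $7455).
$1174.7: below both → same outcome either way.
$4510: inside the interval → strictly worse (loss $6708.5).
$18813.2: above both → same outcome either way.
Count: 3.

3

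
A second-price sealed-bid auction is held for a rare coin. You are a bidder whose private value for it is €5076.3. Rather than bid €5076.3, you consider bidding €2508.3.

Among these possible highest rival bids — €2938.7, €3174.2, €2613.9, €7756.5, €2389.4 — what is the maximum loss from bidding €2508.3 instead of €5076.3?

€2938.7: truthful gives €2137.6, deviation gives €0 → loss €2137.6.
€3174.2: truthful gives €1902.1, deviation gives €0 → loss €1902.1.
€2613.9: truthful gives €2462.4, deviation gives €0 → loss €2462.4.
€7756.5: same outcome either way → loss €0.
€2389.4: same outcome either way → loss €0.
Maximum loss: €2462.4.

€2462.4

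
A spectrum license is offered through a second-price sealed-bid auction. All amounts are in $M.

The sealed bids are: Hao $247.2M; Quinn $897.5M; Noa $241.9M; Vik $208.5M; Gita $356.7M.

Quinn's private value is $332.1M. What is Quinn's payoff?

Highest bid: Quinn at $897.5M, so Quinn wins.
Second-highest bid: Gita at $356.7M — that is the price the winner pays.
Quinn's payoff = value − price = $332.1M − $356.7M = −$24.6M.

−$24.6M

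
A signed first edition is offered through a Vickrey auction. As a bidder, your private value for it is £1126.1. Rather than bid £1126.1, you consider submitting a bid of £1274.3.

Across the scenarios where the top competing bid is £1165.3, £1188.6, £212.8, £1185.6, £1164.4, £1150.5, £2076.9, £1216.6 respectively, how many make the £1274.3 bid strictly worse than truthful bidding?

The deviation hurts exactly when the highest competing bid lies strictly between £1126.1 and £1274.3 — overbidding then wins at a price above your value.
£1165.3: inside the interval → strictly worse (loss £39.2).
£1188.6: inside the interval → strictly worse (loss £62.5).
£212.8: below both → same outcome either way.
£1185.6: inside the interval → strictly worse (loss £59.5).
£1164.4: inside the interval → strictly worse (loss £38.3).
£1150.5: inside the interval → strictly worse (loss £24.4).
£2076.9: above both → same outcome either way.
£1216.6: inside the interval → strictly worse (loss £90.5).
Count: 6.

6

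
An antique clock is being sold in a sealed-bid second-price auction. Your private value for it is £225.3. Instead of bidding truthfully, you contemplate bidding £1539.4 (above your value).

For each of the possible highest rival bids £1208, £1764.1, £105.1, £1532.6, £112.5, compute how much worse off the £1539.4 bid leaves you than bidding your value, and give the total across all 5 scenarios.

£2290

The deviation costs you only when the competing bid falls strictly between £225.3 and £1539.4; elsewhere both bids give the same outcome.
£1208: truthful payoff £0, deviation payoff −£982.7 → loss £982.7.
£1764.1: outcomes coincide → loss £0.
£105.1: outcomes coincide → loss £0.
£1532.6: truthful payoff £0, deviation payoff −£1307.3 → loss £1307.3.
£112.5: outcomes coincide → loss £0.
Total loss = £982.7 + £1307.3 = £2290.
In a second-price auction your bid sets only whether you win, not what you pay, so bidding your true value is weakly dominant.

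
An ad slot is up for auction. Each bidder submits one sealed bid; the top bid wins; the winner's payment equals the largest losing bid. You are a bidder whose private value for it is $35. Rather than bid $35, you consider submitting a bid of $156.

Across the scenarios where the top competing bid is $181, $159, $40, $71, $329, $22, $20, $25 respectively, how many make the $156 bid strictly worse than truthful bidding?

The deviation hurts exactly when the highest competing bid lies strictly between $35 and $156 — overbidding then wins at a price above your value.
$181: above both → same outcome either way.
$159: above both → same outcome either way.
$40: inside the interval → strictly worse (loss $5).
$71: inside the interval → strictly worse (loss $36).
$329: above both → same outcome either way.
$22: below both → same outcome either way.
$20: below both → same outcome either way.
$25: below both → same outcome either way.
Count: 2.

2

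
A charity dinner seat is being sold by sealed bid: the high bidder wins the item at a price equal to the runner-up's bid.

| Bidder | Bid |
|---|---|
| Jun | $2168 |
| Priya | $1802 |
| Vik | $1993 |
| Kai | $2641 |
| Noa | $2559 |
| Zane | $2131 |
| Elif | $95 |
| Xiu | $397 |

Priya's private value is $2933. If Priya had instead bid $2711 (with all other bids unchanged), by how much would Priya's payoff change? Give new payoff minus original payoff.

$292

The highest bid among the other bidders is $2641; Priya's bid doesn't change that.
Original bid $1802: Priya is not highest (top rival bid is $2641); payoff $0.
Alternative bid $2711: Priya is highest, pays the top rival bid $2641; payoff $2933 − $2641 = $292.
Change in payoff = $292 − ($0) = $292.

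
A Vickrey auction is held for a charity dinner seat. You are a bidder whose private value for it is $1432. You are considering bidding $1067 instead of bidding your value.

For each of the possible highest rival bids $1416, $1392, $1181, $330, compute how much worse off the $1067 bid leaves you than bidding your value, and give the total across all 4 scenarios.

The deviation costs you only when the competing bid falls strictly between $1067 and $1432; elsewhere both bids give the same outcome.
$1416: truthful payoff $16, deviation payoff $0 → loss $16.
$1392: truthful payoff $40, deviation payoff $0 → loss $40.
$1181: truthful payoff $251, deviation payoff $0 → loss $251.
$330: outcomes coincide → loss $0.
Total loss = $16 + $40 + $251 = $307.
Truthful bidding weakly dominates here: raising your bid can only win items priced above your value, and lowering it can only forfeit items priced below.

$307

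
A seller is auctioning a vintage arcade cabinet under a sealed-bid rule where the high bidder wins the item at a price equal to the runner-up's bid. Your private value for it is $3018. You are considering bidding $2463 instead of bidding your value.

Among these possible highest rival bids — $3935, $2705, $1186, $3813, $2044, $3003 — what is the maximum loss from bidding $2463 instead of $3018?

$313

$3935: same outcome either way → loss $0.
$2705: truthful gives $313, deviation gives $0 → loss $313.
$1186: same outcome either way → loss $0.
$3813: same outcome either way → loss $0.
$2044: same outcome either way → loss $0.
$3003: truthful gives $15, deviation gives $0 → loss $15.
Maximum loss: $313.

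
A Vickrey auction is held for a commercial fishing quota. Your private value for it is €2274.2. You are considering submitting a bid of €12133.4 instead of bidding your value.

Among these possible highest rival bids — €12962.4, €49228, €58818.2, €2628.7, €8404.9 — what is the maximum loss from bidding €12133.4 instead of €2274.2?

€6130.7

€12962.4: same outcome either way → loss €0.
€49228: same outcome either way → loss €0.
€58818.2: same outcome either way → loss €0.
€2628.7: truthful gives €0, deviation gives −€354.5 → loss €354.5.
€8404.9: truthful gives €0, deviation gives −€6130.7 → loss €6130.7.
Maximum loss: €6130.7.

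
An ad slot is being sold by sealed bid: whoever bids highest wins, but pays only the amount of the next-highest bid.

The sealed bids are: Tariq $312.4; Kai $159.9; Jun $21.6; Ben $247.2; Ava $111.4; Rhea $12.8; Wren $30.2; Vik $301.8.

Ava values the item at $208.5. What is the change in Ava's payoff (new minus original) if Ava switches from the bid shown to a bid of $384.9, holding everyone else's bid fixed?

−$103.9

The highest bid among the other bidders is $312.4; Ava's bid doesn't change that.
Original bid $111.4: Ava is not highest (top rival bid is $312.4); payoff $0.
Alternative bid $384.9: Ava is highest, pays the top rival bid $312.4; payoff $208.5 − $312.4 = −$103.9.
Change in payoff = −$103.9 − ($0) = −$103.9.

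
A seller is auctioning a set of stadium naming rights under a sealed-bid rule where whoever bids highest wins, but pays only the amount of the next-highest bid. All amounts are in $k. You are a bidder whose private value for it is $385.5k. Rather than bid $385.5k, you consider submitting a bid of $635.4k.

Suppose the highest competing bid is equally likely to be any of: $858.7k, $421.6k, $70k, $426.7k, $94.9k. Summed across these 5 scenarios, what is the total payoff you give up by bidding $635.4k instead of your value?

$77.3k

The deviation costs you only when the competing bid falls strictly between $385.5k and $635.4k; elsewhere both bids give the same outcome.
$858.7k: outcomes coincide → loss $0k.
$421.6k: truthful payoff $0k, deviation payoff −$36.1k → loss $36.1k.
$70k: outcomes coincide → loss $0k.
$426.7k: truthful payoff $0k, deviation payoff −$41.2k → loss $41.2k.
$94.9k: outcomes coincide → loss $0k.
Total loss = $36.1k + $41.2k = $77.3k.
In a second-price auction your bid sets only whether you win, not what you pay, so bidding your true value is weakly dominant.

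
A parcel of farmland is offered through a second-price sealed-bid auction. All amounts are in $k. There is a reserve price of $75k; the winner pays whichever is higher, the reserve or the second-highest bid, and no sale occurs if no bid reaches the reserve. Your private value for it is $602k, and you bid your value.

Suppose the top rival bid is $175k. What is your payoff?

$427k

Your bid $602k is the highest and exceeds the reserve.
Price = max(second-highest bid, reserve) = max($175k, $75k) = $175k.
Payoff = $602k − $175k = $427k.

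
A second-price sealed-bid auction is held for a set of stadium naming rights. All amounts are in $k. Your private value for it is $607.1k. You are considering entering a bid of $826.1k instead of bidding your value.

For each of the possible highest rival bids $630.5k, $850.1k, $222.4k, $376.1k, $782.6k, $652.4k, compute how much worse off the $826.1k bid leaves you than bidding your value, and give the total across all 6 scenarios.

The deviation costs you only when the competing bid falls strictly between $607.1k and $826.1k; elsewhere both bids give the same outcome.
$630.5k: truthful payoff $0k, deviation payoff −$23.4k → loss $23.4k.
$850.1k: outcomes coincide → loss $0k.
$222.4k: outcomes coincide → loss $0k.
$376.1k: outcomes coincide → loss $0k.
$782.6k: truthful payoff $0k, deviation payoff −$175.5k → loss $175.5k.
$652.4k: truthful payoff $0k, deviation payoff −$45.3k → loss $45.3k.
Total loss = $23.4k + $175.5k + $45.3k = $244.2k.

$244.2k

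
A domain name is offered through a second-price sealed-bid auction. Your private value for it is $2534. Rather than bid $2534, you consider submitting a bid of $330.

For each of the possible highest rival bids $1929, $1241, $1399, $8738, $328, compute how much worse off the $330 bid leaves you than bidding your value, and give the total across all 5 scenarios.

$3033

The deviation costs you only when the competing bid falls strictly between $330 and $2534; elsewhere both bids give the same outcome.
$1929: truthful payoff $605, deviation payoff $0 → loss $605.
$1241: truthful payoff $1293, deviation payoff $0 → loss $1293.
$1399: truthful payoff $1135, deviation payoff $0 → loss $1135.
$8738: outcomes coincide → loss $0.
$328: outcomes coincide → loss $0.
Total loss = $605 + $1293 + $1135 = $3033.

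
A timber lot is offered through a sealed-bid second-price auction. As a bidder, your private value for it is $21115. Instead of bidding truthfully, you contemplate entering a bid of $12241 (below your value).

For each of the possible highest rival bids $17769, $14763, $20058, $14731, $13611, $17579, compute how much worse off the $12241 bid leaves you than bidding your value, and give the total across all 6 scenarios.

The deviation costs you only when the competing bid falls strictly between $12241 and $21115; elsewhere both bids give the same outcome.
$17769: truthful payoff $3346, deviation payoff $0 → loss $3346.
$14763: truthful payoff $6352, deviation payoff $0 → loss $6352.
$20058: truthful payoff $1057, deviation payoff $0 → loss $1057.
$14731: truthful payoff $6384, deviation payoff $0 → loss $6384.
$13611: truthful payoff $7504, deviation payoff $0 → loss $7504.
$17579: truthful payoff $3536, deviation payoff $0 → loss $3536.
Total loss = $3346 + $6352 + $1057 + $6384 + $7504 + $3536 = $28179.

$28179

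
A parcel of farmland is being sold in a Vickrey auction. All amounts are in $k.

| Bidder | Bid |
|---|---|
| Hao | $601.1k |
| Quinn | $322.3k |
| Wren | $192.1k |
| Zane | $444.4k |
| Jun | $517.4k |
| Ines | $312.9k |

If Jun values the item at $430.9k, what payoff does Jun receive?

$0k

Highest bid: Hao at $601.1k, so Hao wins.
Second-highest bid: Jun at $517.4k — that is the price the winner pays.
Jun did not win, so Jun pays nothing and receives nothing: payoff $0k.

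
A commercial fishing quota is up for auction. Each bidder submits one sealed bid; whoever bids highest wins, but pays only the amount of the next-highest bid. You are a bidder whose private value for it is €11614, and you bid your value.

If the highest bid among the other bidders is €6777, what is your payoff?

Your bid €11614 exceeds the highest competing bid €6777, so you win.
In a second-price auction the winner pays the second-highest bid, €6777.
Payoff = value − price = €11614 − €6777 = €4837.

€4837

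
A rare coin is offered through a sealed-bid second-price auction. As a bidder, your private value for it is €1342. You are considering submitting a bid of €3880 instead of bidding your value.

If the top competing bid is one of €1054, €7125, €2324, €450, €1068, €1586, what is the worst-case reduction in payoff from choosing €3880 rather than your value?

€982

€1054: same outcome either way → loss €0.
€7125: same outcome either way → loss €0.
€2324: truthful gives €0, deviation gives −€982 → loss €982.
€450: same outcome either way → loss €0.
€1068: same outcome either way → loss €0.
€1586: truthful gives €0, deviation gives −€244 → loss €244.
Maximum loss: €982.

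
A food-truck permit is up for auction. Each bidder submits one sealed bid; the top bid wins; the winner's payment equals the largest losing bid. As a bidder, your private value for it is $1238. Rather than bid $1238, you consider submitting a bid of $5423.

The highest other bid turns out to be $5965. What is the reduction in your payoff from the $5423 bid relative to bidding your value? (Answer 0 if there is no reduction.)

$0

Bidding your value $1238: you lose (since $1238 < $5965). Payoff $0.
Bidding $5423: you lose. Payoff $0.
Difference = $0 − $0 = $0; both bids lead to the same outcome because the competing bid is above both your value and your alternative bid.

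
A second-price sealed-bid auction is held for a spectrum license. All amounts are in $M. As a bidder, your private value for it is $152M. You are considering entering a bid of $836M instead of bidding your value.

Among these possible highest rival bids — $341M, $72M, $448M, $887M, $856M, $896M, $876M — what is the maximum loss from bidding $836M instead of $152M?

$341M: truthful gives $0M, deviation gives −$189M → loss $189M.
$72M: same outcome either way → loss $0M.
$448M: truthful gives $0M, deviation gives −$296M → loss $296M.
$887M: same outcome either way → loss $0M.
$856M: same outcome either way → loss $0M.
$896M: same outcome either way → loss $0M.
$876M: same outcome either way → loss $0M.
Maximum loss: $296M.

$296M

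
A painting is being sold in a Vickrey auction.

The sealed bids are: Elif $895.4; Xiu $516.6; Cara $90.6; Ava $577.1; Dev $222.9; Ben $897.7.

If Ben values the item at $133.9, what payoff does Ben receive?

Highest bid: Ben at $897.7, so Ben wins.
Second-highest bid: Elif at $895.4 — that is the price the winner pays.
Ben's payoff = value − price = $133.9 − $895.4 = −$761.5.

−$761.5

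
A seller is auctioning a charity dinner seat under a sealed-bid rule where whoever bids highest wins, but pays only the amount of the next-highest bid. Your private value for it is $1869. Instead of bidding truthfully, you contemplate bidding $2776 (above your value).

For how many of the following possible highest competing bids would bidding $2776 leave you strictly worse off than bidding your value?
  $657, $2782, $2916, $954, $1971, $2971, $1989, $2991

The deviation hurts exactly when the highest competing bid lies strictly between $1869 and $2776 — overbidding then wins at a price above your value.
$657: below both → same outcome either way.
$2782: above both → same outcome either way.
$2916: above both → same outcome either way.
$954: below both → same outcome either way.
$1971: inside the interval → strictly worse (loss $102).
$2971: above both → same outcome either way.
$1989: inside the interval → strictly worse (loss $120).
$2991: above both → same outcome either way.
Count: 2.

2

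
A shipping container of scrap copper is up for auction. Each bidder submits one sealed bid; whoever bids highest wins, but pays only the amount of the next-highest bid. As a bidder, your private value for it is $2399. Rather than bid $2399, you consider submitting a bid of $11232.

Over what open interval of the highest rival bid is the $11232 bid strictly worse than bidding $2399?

If the competing bid is below $2399, both bids win at the same price — no difference.
If it is above $11232, both bids lose — no difference.
If it lies strictly between $2399 and $11232, bidding your value loses (payoff 0) while bidding $11232 wins at a price above your value (payoff negative).
So the deviation strictly hurts on the open interval ($2399, $11232).

($2399, $11232)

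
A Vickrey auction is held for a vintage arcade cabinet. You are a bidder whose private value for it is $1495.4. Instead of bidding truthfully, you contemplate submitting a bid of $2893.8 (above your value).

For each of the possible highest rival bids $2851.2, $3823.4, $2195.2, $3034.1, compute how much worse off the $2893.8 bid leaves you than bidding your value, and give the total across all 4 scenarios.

The deviation costs you only when the competing bid falls strictly between $1495.4 and $2893.8; elsewhere both bids give the same outcome.
$2851.2: truthful payoff $0, deviation payoff −$1355.8 → loss $1355.8.
$3823.4: outcomes coincide → loss $0.
$2195.2: truthful payoff $0, deviation payoff −$699.8 → loss $699.8.
$3034.1: outcomes coincide → loss $0.
Total loss = $1355.8 + $699.8 = $2055.6.
In a second-price auction your bid sets only whether you win, not what you pay, so bidding your true value is weakly dominant.

$2055.6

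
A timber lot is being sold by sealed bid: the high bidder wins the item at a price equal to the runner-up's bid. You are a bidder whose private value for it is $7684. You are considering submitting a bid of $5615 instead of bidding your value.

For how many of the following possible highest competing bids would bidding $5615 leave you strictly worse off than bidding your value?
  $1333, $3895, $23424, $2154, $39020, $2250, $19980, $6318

The deviation hurts exactly when the highest competing bid lies strictly between $5615 and $7684 — underbidding then forfeits a profitable win.
$1333: below both → same outcome either way.
$3895: below both → same outcome either way.
$23424: above both → same outcome either way.
$2154: below both → same outcome either way.
$39020: above both → same outcome either way.
$2250: below both → same outcome either way.
$19980: above both → same outcome either way.
$6318: inside the interval → strictly worse (loss $1366).
Count: 1.

1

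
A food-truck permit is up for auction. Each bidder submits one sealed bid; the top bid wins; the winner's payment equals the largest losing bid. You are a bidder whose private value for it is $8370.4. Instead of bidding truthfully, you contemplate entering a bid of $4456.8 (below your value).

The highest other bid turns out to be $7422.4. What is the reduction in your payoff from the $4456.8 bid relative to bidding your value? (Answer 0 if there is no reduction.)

Bidding your value $8370.4: you win (since $8370.4 > $7422.4) and pay $7422.4. Payoff $948.
Bidding $4456.8: you lose. Payoff $0.
The competing bid $7422.4 lies between your shaded bid and your value, so underbidding forfeits an item you could have won at a profitable price.
Loss from deviating = $948 − ($0) = $948.
Truthful bidding weakly dominates here: raising your bid can only win items priced above your value, and lowering it can only forfeit items priced below.

$948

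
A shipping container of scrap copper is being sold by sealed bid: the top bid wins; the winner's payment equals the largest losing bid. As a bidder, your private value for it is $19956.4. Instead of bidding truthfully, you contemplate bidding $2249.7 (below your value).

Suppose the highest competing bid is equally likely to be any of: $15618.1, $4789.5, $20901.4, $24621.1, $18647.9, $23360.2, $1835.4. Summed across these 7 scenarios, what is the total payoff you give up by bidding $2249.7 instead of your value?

$20813.7

The deviation costs you only when the competing bid falls strictly between $2249.7 and $19956.4; elsewhere both bids give the same outcome.
$15618.1: truthful payoff $4338.3, deviation payoff $0 → loss $4338.3.
$4789.5: truthful payoff $15166.9, deviation payoff $0 → loss $15166.9.
$20901.4: outcomes coincide → loss $0.
$24621.1: outcomes coincide → loss $0.
$18647.9: truthful payoff $1308.5, deviation payoff $0 → loss $1308.5.
$23360.2: outcomes coincide → loss $0.
$1835.4: outcomes coincide → loss $0.
Total loss = $4338.3 + $15166.9 + $1308.5 = $20813.7.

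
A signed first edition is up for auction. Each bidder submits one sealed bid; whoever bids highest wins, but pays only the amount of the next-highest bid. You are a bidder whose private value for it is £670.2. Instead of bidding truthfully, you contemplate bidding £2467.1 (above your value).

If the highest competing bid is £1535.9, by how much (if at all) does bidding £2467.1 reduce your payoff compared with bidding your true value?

£865.7

Bidding your value £670.2: you lose (since £670.2 < £1535.9). Payoff £0.
Bidding £2467.1: you win and pay £1535.9. Payoff £670.2 − £1535.9 = −£865.7.
The competing bid £1535.9 lies between your value and your inflated bid, so overbidding wins an item priced above your value.
Loss from deviating = £0 − (−£865.7) = £865.7.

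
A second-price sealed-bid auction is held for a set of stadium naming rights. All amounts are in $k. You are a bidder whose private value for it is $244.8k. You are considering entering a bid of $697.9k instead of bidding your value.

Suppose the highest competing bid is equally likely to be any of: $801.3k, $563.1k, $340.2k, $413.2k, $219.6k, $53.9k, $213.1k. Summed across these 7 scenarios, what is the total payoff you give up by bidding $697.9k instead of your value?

$582.1k

The deviation costs you only when the competing bid falls strictly between $244.8k and $697.9k; elsewhere both bids give the same outcome.
$801.3k: outcomes coincide → loss $0k.
$563.1k: truthful payoff $0k, deviation payoff −$318.3k → loss $318.3k.
$340.2k: truthful payoff $0k, deviation payoff −$95.4k → loss $95.4k.
$413.2k: truthful payoff $0k, deviation payoff −$168.4k → loss $168.4k.
$219.6k: outcomes coincide → loss $0k.
$53.9k: outcomes coincide → loss $0k.
$213.1k: outcomes coincide → loss $0k.
Total loss = $318.3k + $95.4k + $168.4k = $582.1k.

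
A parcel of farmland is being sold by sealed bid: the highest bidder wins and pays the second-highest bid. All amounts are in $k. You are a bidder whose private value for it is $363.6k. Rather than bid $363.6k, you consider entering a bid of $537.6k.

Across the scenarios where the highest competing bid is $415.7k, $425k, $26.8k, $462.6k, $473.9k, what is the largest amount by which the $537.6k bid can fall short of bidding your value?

$415.7k: truthful gives $0k, deviation gives −$52.1k → loss $52.1k.
$425k: truthful gives $0k, deviation gives −$61.4k → loss $61.4k.
$26.8k: same outcome either way → loss $0k.
$462.6k: truthful gives $0k, deviation gives −$99k → loss $99k.
$473.9k: truthful gives $0k, deviation gives −$110.3k → loss $110.3k.
Maximum loss: $110.3k.

$110.3k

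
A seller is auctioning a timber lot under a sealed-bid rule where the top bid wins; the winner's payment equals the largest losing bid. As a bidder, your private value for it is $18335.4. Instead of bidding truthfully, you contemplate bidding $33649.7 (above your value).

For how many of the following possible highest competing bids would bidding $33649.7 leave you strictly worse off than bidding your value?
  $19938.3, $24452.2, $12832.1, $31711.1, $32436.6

4

The deviation hurts exactly when the highest competing bid lies strictly between $18335.4 and $33649.7 — overbidding then wins at a price above your value.
$19938.3: inside the interval → strictly worse (loss $1602.9).
$24452.2: inside the interval → strictly worse (loss $6116.8).
$12832.1: below both → same outcome either way.
$31711.1: inside the interval → strictly worse (loss $13375.7).
$32436.6: inside the interval → strictly worse (loss $14101.2).
Count: 4.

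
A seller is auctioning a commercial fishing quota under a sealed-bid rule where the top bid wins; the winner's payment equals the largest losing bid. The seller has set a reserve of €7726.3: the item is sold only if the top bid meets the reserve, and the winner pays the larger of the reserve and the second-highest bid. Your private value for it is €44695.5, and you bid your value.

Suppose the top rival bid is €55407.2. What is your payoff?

€0

Your bid €44695.5 is below the highest competing bid €55407.2, so you lose. Payoff €0.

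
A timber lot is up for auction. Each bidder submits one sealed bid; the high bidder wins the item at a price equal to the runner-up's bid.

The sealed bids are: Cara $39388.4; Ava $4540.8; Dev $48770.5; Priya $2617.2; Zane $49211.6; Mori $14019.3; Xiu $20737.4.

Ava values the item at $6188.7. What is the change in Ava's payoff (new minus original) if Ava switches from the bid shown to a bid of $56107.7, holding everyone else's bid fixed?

−$43022.9

The highest bid among the other bidders is $49211.6; Ava's bid doesn't change that.
Original bid $4540.8: Ava is not highest (top rival bid is $49211.6); payoff $0.
Alternative bid $56107.7: Ava is highest, pays the top rival bid $49211.6; payoff $6188.7 − $49211.6 = −$43022.9.
Change in payoff = −$43022.9 − ($0) = −$43022.9.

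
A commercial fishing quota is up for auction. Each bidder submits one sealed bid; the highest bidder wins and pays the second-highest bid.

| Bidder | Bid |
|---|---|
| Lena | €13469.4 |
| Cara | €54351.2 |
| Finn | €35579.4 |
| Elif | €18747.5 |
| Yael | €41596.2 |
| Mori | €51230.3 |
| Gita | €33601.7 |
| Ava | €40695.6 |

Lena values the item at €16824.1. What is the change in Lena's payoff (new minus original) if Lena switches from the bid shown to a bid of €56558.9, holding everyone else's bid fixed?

−€37527.1

The highest bid among the other bidders is €54351.2; Lena's bid doesn't change that.
Original bid €13469.4: Lena is not highest (top rival bid is €54351.2); payoff €0.
Alternative bid €56558.9: Lena is highest, pays the top rival bid €54351.2; payoff €16824.1 − €54351.2 = −€37527.1.
Change in payoff = −€37527.1 − (€0) = −€37527.1.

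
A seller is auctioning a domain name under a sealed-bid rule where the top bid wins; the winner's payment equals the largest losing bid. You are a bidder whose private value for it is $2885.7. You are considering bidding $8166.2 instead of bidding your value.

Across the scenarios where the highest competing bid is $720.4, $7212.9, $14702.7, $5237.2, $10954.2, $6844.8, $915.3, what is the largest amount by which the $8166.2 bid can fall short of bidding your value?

$4327.2

$720.4: same outcome either way → loss $0.
$7212.9: truthful gives $0, deviation gives −$4327.2 → loss $4327.2.
$14702.7: same outcome either way → loss $0.
$5237.2: truthful gives $0, deviation gives −$2351.5 → loss $2351.5.
$10954.2: same outcome either way → loss $0.
$6844.8: truthful gives $0, deviation gives −$3959.1 → loss $3959.1.
$915.3: same outcome either way → loss $0.
Maximum loss: $4327.2.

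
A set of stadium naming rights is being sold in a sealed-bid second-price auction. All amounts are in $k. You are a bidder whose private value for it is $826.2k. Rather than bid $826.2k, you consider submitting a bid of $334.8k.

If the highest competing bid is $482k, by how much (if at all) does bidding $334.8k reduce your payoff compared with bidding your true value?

$344.2k

Bidding your value $826.2k: you win (since $826.2k > $482k) and pay $482k. Payoff $344.2k.
Bidding $334.8k: you lose. Payoff $0k.
The competing bid $482k lies between your shaded bid and your value, so underbidding forfeits an item you could have won at a profitable price.
Loss from deviating = $344.2k − ($0k) = $344.2k.
Truthful bidding weakly dominates here: raising your bid can only win items priced above your value, and lowering it can only forfeit items priced below.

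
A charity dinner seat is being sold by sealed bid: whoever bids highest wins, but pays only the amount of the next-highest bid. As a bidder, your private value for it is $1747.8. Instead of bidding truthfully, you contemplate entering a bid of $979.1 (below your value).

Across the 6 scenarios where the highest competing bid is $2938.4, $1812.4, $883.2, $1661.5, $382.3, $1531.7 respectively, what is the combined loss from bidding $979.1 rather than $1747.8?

$302.4

The deviation costs you only when the competing bid falls strictly between $979.1 and $1747.8; elsewhere both bids give the same outcome.
$2938.4: outcomes coincide → loss $0.
$1812.4: outcomes coincide → loss $0.
$883.2: outcomes coincide → loss $0.
$1661.5: truthful payoff $86.3, deviation payoff $0 → loss $86.3.
$382.3: outcomes coincide → loss $0.
$1531.7: truthful payoff $216.1, deviation payoff $0 → loss $216.1.
Total loss = $86.3 + $216.1 = $302.4.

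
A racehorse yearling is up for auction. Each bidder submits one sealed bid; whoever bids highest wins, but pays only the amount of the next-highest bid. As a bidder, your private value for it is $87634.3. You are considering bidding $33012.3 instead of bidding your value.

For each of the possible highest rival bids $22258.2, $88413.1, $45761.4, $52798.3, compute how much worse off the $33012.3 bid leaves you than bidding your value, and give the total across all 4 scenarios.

$76708.9

The deviation costs you only when the competing bid falls strictly between $33012.3 and $87634.3; elsewhere both bids give the same outcome.
$22258.2: outcomes coincide → loss $0.
$88413.1: outcomes coincide → loss $0.
$45761.4: truthful payoff $41872.9, deviation payoff $0 → loss $41872.9.
$52798.3: truthful payoff $34836, deviation payoff $0 → loss $34836.
Total loss = $41872.9 + $34836 = $76708.9.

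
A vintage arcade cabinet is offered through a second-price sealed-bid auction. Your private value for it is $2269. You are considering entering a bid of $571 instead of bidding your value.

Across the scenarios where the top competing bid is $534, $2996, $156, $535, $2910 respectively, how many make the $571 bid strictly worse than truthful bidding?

The deviation hurts exactly when the highest competing bid lies strictly between $571 and $2269 — underbidding then forfeits a profitable win.
$534: below both → same outcome either way.
$2996: above both → same outcome either way.
$156: below both → same outcome either way.
$535: below both → same outcome either way.
$2910: above both → same outcome either way.
Count: 0.

0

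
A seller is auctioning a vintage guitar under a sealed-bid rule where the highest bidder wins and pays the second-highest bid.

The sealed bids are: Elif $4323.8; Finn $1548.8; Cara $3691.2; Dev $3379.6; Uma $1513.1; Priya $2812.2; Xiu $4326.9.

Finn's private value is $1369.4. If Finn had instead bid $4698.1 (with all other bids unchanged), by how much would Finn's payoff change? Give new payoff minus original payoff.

−$2957.5

The highest bid among the other bidders is $4326.9; Finn's bid doesn't change that.
Original bid $1548.8: Finn is not highest (top rival bid is $4326.9); payoff $0.
Alternative bid $4698.1: Finn is highest, pays the top rival bid $4326.9; payoff $1369.4 − $4326.9 = −$2957.5.
Change in payoff = −$2957.5 − ($0) = −$2957.5.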